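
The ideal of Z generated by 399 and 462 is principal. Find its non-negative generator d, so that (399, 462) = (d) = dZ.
(399, 462) = (21); d = 21

In the PID Z, (a, b) is generated by gcd(a, b). Compute gcd(462, 399) with the extended Euclidean algorithm, tracking rows (r, s, t) with s·462 + t·399 = r:
  row A: (462, 1, 0)   [1·462 + 0·399 = 462]
  row B: (399, 0, 1)   [0·462 + 1·399 = 399]
  462 = 1·399 + 63   → row C = row A − 1·row B = (63, 1, −1)   [check: 1·462 − 1·399 = 63]
  399 = 6·63 + 21   → row D = row B − 6·row C = (21, −6, 7)   [check: −6·462 + 7·399 = 21]
  63 = 3·21 + 0   → remainder 0, stop. gcd = 21 (last nonzero row D).
So gcd(399, 462) = 21, with Bézout identity −6·462 + 7·399 = 21. Containment (⊇): the Bézout identity exhibits 21 as an element of (399, 462), giving (21) ⊆ (399, 462). Containment (⊆): since 21 | 399 and 21 | 462 (399 = 21·19, 462 = 21·22), every Z-linear combination of 399 and 462 is divisible by 21, so (399, 462) ⊆ (21). Therefore (399, 462) = (21), d = 21.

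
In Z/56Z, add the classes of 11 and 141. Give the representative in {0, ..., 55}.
40

Reduce the summands first: 141 ≡ 29 (mod 56), so 11 + 141 ≡ 11 + 29 (mod 56). 11 + 29 = 40; 40 = 0·56 + 40, so (11 + 141) mod 56 = 40.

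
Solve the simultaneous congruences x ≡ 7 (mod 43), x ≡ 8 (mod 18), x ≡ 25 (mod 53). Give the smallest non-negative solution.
x ≡ 40040 (mod 41022); the representative in [0, 41022) is 40040

The moduli 43, 18, 53 are pairwise coprime, so by the CRT there is a unique solution mod 43·18·53 = 41022.
Solve by successive substitution. Start with x ≡ 7 (mod 43).
  Combine with x ≡ 8 (mod 18): write x = 7 + 43·t and require 7 + 43·t ≡ 8 (mod 18), i.e. 43·t ≡ 8 − 7 ≡ 1 (mod 18). Since 43^(−1) ≡ 13 (mod 18) (43 ≡ 7 (mod 18)), t ≡ 13·1 ≡ 13 (mod 18). So x ≡ 7 + 43·13 = 566 (mod 774).
  Combine with x ≡ 25 (mod 53): write x = 566 + 774·t and require 566 + 774·t ≡ 25 (mod 53), i.e. 774·t ≡ 25 − 566 ≡ 42 (mod 53). Since 774^(−1) ≡ 5 (mod 53) (774 ≡ 32 (mod 53)), t ≡ 5·42 ≡ 51 (mod 53). So x ≡ 566 + 774·51 = 40040 (mod 41022).
Unique solution in [0, 41022): x = 40040.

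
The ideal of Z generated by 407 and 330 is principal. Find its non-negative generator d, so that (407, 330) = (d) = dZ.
(407, 330) = (11); d = 11

In the PID Z, (a, b) is generated by gcd(a, b). Compute gcd(407, 330) with the extended Euclidean algorithm, tracking rows (r, s, t) with s·407 + t·330 = r:
  row A: (407, 1, 0)   [1·407 + 0·330 = 407]
  row B: (330, 0, 1)   [0·407 + 1·330 = 330]
  407 = 1·330 + 77   → row C = row A − 1·row B = (77, 1, −1)   [check: 1·407 − 1·330 = 77]
  330 = 4·77 + 22   → row D = row B − 4·row C = (22, −4, 5)   [check: −4·407 + 5·330 = 22]
  77 = 3·22 + 11   → row E = row C − 3·row D = (11, 13, −16)   [check: 13·407 − 16·330 = 11]
  22 = 2·11 + 0   → remainder 0, stop. gcd = 11 (last nonzero row E).
So gcd(407, 330) = 11, with Bézout identity 13·407 − 16·330 = 11. Containment (⊇): the Bézout identity exhibits 11 as an element of (407, 330), giving (11) ⊆ (407, 330). Containment (⊆): since 11 | 407 and 11 | 330 (407 = 11·37, 330 = 11·30), every Z-linear combination of 407 and 330 is divisible by 11, so (407, 330) ⊆ (11). Therefore (407, 330) = (11), d = 11.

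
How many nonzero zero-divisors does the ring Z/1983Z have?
Z/1983Z has 662 nonzero zero-divisors

In Z/1983Z each nonzero element is either a unit (gcd with 1983 is 1) or a zero-divisor (gcd > 1). The number of units is φ(1983): factorise 1983 = 3 · 661, so φ(1983) = (3 − 1) · (661 − 1) = 2 · 660 = 1320. The nonzero elements number 1983 − 1 = 1982. Hence the nonzero zero-divisors number 1982 − 1320 = 662.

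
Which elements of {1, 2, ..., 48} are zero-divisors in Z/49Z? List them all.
nonzero zero-divisors of Z/49Z = {7, 14, 21, 28, 35, 42}

An element a ∈ Z/49Z (with a ≠ 0) is a zero-divisor iff gcd(a, 49) > 1 (because a is a unit precisely when gcd(a, n) = 1, and in Z/nZ every nonzero, non-unit element is a zero-divisor). Scan a = 1, ..., 48 and keep those with gcd(a, 49) > 1:
  gcd(7, 49) = 7, gcd(14, 49) = 7, gcd(21, 49) = 7, gcd(28, 49) = 7, gcd(35, 49) = 7, gcd(42, 49) = 7.
All other a ∈ {1, ..., 48} have gcd(a, 49) = 1 and are units. So the nonzero zero-divisors are exactly the 6 values of a appearing in this scan.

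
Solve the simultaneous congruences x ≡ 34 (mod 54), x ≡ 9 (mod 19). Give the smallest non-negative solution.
x ≡ 142 (mod 1026); the representative in [0, 1026) is 142

The moduli 54, 19 are pairwise coprime, so by the CRT there is a unique solution mod 54·19 = 1026.
Solve by successive substitution. Start with x ≡ 34 (mod 54).
  Combine with x ≡ 9 (mod 19): write x = 34 + 54·t and require 34 + 54·t ≡ 9 (mod 19), i.e. 54·t ≡ 9 − 34 ≡ 13 (mod 19). Since 54^(−1) ≡ 6 (mod 19) (54 ≡ 16 (mod 19)), t ≡ 6·13 ≡ 2 (mod 19). So x ≡ 34 + 54·2 = 142 (mod 1026).
Unique solution in [0, 1026): x = 142.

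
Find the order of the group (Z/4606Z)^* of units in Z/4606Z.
|(Z/4606Z)^*| = 1932

(Z/4606Z)^* consists of the classes a with gcd(a, 4606) = 1, so its order is φ(4606). φ is multiplicative, with φ(p^e) = p^e − p^(e−1). Factorise 4606 = 2 · 7^2 · 47. Then
  φ(4606) = (2 − 1) · (7^2 − 7^1) · (47 − 1) = 1 · 42 · 46 = 1932.
Thus |(Z/4606Z)^*| = 1932.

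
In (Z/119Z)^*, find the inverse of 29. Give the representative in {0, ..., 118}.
Apply the extended Euclidean algorithm to (119, 29), tracking rows (r, s, t) with s·119 + t·29 = r. Each division r_prev = q·r_cur + r_new produces the new row as (previous row) − q·(current row):
  row A: (119, 1, 0)   [1·119 + 0·29 = 119]
  row B: (29, 0, 1)   [0·119 + 1·29 = 29]
  119 = 4·29 + 3   → row C = row A − 4·row B = (3, 1, −4)   [check: 1·119 − 4·29 = 3]
  29 = 9·3 + 2   → row D = row B − 9·row C = (2, −9, 37)   [check: −9·119 + 37·29 = 2]
  3 = 1·2 + 1   → row E = row C − 1·row D = (1, 10, −41)   [check: 10·119 − 41·29 = 1]
  2 = 2·1 + 0   → remainder 0, stop. gcd = 1 (last nonzero row E).
The gcd is 1, so 29 is invertible mod 119. The last nonzero row gives 10·119 − 41·29 = 1, so t = −41. So 29^(−1) ≡ −41 ≡ 78 (mod 119). Verify: 29 · 78 = 2262 ≡ 1 (mod 119). ✓

Final answer: 29^(−1) ≡ 78 (mod 119)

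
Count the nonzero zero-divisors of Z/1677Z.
Z/1677Z has 668 nonzero zero-divisors

In Z/1677Z each nonzero element is either a unit (gcd with 1677 is 1) or a zero-divisor (gcd > 1). The number of units is φ(1677): factorise 1677 = 3 · 13 · 43, so φ(1677) = (3 − 1) · (13 − 1) · (43 − 1) = 2 · 12 · 42 = 1008. The nonzero elements number 1677 − 1 = 1676. Hence the nonzero zero-divisors number 1676 − 1008 = 668.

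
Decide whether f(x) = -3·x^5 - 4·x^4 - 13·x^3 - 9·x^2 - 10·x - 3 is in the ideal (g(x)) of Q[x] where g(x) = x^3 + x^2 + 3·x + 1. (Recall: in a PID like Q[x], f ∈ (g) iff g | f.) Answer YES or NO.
In Q[x] the ideal (g) consists of all multiples of g, so f ∈ (g) iff g | f, i.e. iff the remainder of f on division by g is 0. Divide f by g (g is monic, so eliminate the leading term of the running remainder at each step):
  leading term -3·x^5: subtract (-3·x^2)·g(x) = -3·x^5 - 3·x^4 - 9·x^3 - 3·x^2, leaving -x^4 - 4·x^3 - 6·x^2 - 10·x - 3
  leading term -x^4: subtract (-x)·g(x) = -x^4 - x^3 - 3·x^2 - x, leaving -3·x^3 - 3·x^2 - 9·x - 3
  leading term -3·x^3: subtract (-3)·g(x) = -3·x^3 - 3·x^2 - 9·x - 3, leaving 0
The remainder is 0, so f(x) = g(x) · h(x) with h(x) = -3·x^2 - x - 3. Hence g | f, i.e. f ∈ (g).

Final answer: YES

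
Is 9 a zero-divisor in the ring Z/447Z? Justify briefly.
gcd(9, 447) = 3 > 1, so 9 is not a unit in Z/447Z. In Z/nZ every nonzero non-unit is a zero-divisor: explicitly, take b = 447/gcd = 149 ≠ 0 (mod 447); then 9·149 = 1341 = 3·447, i.e. 9·149 ≡ 0 (mod 447). So 9 is a zero-divisor.

Final answer: YES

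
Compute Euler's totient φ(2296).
φ is multiplicative, with φ(p^e) = p^e − p^(e−1). Factorise 2296 = 2^3 · 7 · 41. Then
  φ(2296) = (2^3 − 2^2) · (7 − 1) · (41 − 1) = 4 · 6 · 40 = 960.

Final answer: φ(2296) = 960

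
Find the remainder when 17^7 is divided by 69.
Use repeated squaring. Binary(7) = 111. Walk through the bits of the exponent 7 left-to-right: at each bit after the leading one, square the running value, then multiply by 17 if the bit is 1 (always reducing mod 69):
  bit 1 = 1 (leading): start with 17.
  bit 2 = 1: square 17^2 = 289 ≡ 13; bit is 1, so multiply 13·17 = 221 ≡ 14 (mod 69).
  bit 3 = 1: square 14^2 = 196 ≡ 58; bit is 1, so multiply 58·17 = 986 ≡ 20 (mod 69).
Final value: 17^7 ≡ 20 (mod 69).

Final answer: 20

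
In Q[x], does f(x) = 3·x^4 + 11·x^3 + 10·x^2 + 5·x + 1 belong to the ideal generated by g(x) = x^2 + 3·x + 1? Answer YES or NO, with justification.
In Q[x] the ideal (g) consists of all multiples of g, so f ∈ (g) iff g | f, i.e. iff the remainder of f on division by g is 0. Divide f by g (g is monic, so eliminate the leading term of the running remainder at each step):
  leading term 3·x^4: subtract (3·x^2)·g(x) = 3·x^4 + 9·x^3 + 3·x^2, leaving 2·x^3 + 7·x^2 + 5·x + 1
  leading term 2·x^3: subtract (2·x)·g(x) = 2·x^3 + 6·x^2 + 2·x, leaving x^2 + 3·x + 1
  leading term x^2: subtract (1)·g(x) = x^2 + 3·x + 1, leaving 0
The remainder is 0, so f(x) = g(x) · h(x) with h(x) = 3·x^2 + 2·x + 1. Hence g | f, i.e. f ∈ (g).

Final answer: YES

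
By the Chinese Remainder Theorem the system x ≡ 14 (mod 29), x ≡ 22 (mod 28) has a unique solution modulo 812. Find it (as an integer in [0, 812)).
x ≡ 246 (mod 812); the representative in [0, 812) is 246

The moduli 29, 28 are pairwise coprime, so by the CRT there is a unique solution mod 29·28 = 812.
Solve by successive substitution. Start with x ≡ 14 (mod 29).
  Combine with x ≡ 22 (mod 28): write x = 14 + 29·t and require 14 + 29·t ≡ 22 (mod 28), i.e. 29·t ≡ 22 − 14 ≡ 8 (mod 28). Since 29^(−1) ≡ 1 (mod 28) (29 ≡ 1 (mod 28)), t ≡ 1·8 ≡ 8 (mod 28). So x ≡ 14 + 29·8 = 246 (mod 812).
Unique solution in [0, 812): x = 246.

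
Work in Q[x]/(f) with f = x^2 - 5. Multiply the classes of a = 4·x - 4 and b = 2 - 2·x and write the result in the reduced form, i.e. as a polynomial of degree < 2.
a · b ≡ 16·x - 48 (mod f(x))

First multiply in Q[x] without reducing: a · b = -8·x^2 + 16·x - 8. Now divide by f(x) = x^2 - 5, eliminating the leading term at each step:
  leading term -8·x^2: subtract (-8)·f(x) = 40 - 8·x^2, leaving 16·x - 48
The degree is now < 2, so this is the remainder. Hence a · b ≡ 16·x - 48 in Q[x]/(f).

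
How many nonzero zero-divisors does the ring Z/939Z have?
Z/939Z has 314 nonzero zero-divisors

In Z/939Z each nonzero element is either a unit (gcd with 939 is 1) or a zero-divisor (gcd > 1). The number of units is φ(939): factorise 939 = 3 · 313, so φ(939) = (3 − 1) · (313 − 1) = 2 · 312 = 624. The nonzero elements number 939 − 1 = 938. Hence the nonzero zero-divisors number 938 − 624 = 314.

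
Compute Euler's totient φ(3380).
φ is multiplicative, with φ(p^e) = p^e − p^(e−1). Factorise 3380 = 2^2 · 5 · 13^2. Then
  φ(3380) = (2^2 − 2^1) · (5 − 1) · (13^2 − 13^1) = 2 · 4 · 156 = 1248.

Final answer: φ(3380) = 1248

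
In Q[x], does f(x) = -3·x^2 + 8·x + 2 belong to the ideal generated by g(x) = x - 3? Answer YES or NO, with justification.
In Q[x] the ideal (g) consists of all multiples of g, so f ∈ (g) iff g | f, i.e. iff the remainder of f on division by g is 0. Divide f by g (g is monic, so eliminate the leading term of the running remainder at each step):
  leading term -3·x^2: subtract (-3·x)·g(x) = -3·x^2 + 9·x, leaving 2 - x
  leading term -x: subtract (-1)·g(x) = 3 - x, leaving -1
The remainder r(x) = -1 ≠ 0 (and deg r < deg g), so g ∤ f, i.e. f ∉ (g).

Final answer: NO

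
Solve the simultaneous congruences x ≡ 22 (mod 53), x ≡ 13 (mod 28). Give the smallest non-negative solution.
x ≡ 181 (mod 1484); the representative in [0, 1484) is 181

The moduli 53, 28 are pairwise coprime, so by the CRT there is a unique solution mod 53·28 = 1484.
Solve by successive substitution. Start with x ≡ 22 (mod 53).
  Combine with x ≡ 13 (mod 28): write x = 22 + 53·t and require 22 + 53·t ≡ 13 (mod 28), i.e. 53·t ≡ 13 − 22 ≡ 19 (mod 28). Since 53^(−1) ≡ 9 (mod 28) (53 ≡ 25 (mod 28)), t ≡ 9·19 ≡ 3 (mod 28). So x ≡ 22 + 53·3 = 181 (mod 1484).
Unique solution in [0, 1484): x = 181.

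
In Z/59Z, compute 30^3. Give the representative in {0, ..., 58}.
Use repeated squaring. Binary(3) = 11. Walk through the bits of the exponent 3 left-to-right: at each bit after the leading one, square the running value, then multiply by 30 if the bit is 1 (always reducing mod 59):
  bit 1 = 1 (leading): start with 30.
  bit 2 = 1: square 30^2 = 900 ≡ 15; bit is 1, so multiply 15·30 = 450 ≡ 37 (mod 59).
Final value: 30^3 ≡ 37 (mod 59).

Final answer: 37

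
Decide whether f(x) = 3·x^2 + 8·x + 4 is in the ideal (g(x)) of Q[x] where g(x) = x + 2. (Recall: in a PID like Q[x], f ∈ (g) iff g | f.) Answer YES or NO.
YES

In Q[x] the ideal (g) consists of all multiples of g, so f ∈ (g) iff g | f, i.e. iff the remainder of f on division by g is 0. Divide f by g (g is monic, so eliminate the leading term of the running remainder at each step):
  leading term 3·x^2: subtract (3·x)·g(x) = 3·x^2 + 6·x, leaving 2·x + 4
  leading term 2·x: subtract (2)·g(x) = 2·x + 4, leaving 0
The remainder is 0, so f(x) = g(x) · h(x) with h(x) = 3·x + 2. Hence g | f, i.e. f ∈ (g).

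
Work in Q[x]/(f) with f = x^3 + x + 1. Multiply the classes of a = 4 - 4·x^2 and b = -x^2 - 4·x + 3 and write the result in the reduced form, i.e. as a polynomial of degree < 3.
a · b ≡ -20·x^2 - 36·x - 4 (mod f(x))

First multiply in Q[x] without reducing: a · b = 4·x^4 + 16·x^3 - 16·x^2 - 16·x + 12. Now divide by f(x) = x^3 + x + 1, eliminating the leading term at each step:
  leading term 4·x^4: subtract (4·x)·f(x) = 4·x^4 + 4·x^2 + 4·x, leaving 16·x^3 - 20·x^2 - 20·x + 12
  leading term 16·x^3: subtract (16)·f(x) = 16·x^3 + 16·x + 16, leaving -20·x^2 - 36·x - 4
The degree is now < 3, so this is the remainder. Hence a · b ≡ -20·x^2 - 36·x - 4 in Q[x]/(f).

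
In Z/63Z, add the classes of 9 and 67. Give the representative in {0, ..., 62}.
Reduce the summands first: 67 ≡ 4 (mod 63), so 9 + 67 ≡ 9 + 4 (mod 63). 9 + 4 = 13; 13 = 0·63 + 13, so (9 + 67) mod 63 = 13.

Final answer: 13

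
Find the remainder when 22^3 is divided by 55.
33

Use repeated squaring. Binary(3) = 11. Walk through the bits of the exponent 3 left-to-right: at each bit after the leading one, square the running value, then multiply by 22 if the bit is 1 (always reducing mod 55):
  bit 1 = 1 (leading): start with 22.
  bit 2 = 1: square 22^2 = 484 ≡ 44; bit is 1, so multiply 44·22 = 968 ≡ 33 (mod 55).
Final value: 22^3 ≡ 33 (mod 55).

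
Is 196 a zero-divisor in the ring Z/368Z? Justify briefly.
YES

gcd(196, 368) = 4 > 1, so 196 is not a unit in Z/368Z. In Z/nZ every nonzero non-unit is a zero-divisor: explicitly, take b = 368/gcd = 92 ≠ 0 (mod 368); then 196·92 = 18032 = 49·368, i.e. 196·92 ≡ 0 (mod 368). So 196 is a zero-divisor.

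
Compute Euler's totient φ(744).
φ(744) = 240

φ is multiplicative, with φ(p^e) = p^e − p^(e−1). Factorise 744 = 2^3 · 3 · 31. Then
  φ(744) = (2^3 − 2^2) · (3 − 1) · (31 − 1) = 4 · 2 · 30 = 240.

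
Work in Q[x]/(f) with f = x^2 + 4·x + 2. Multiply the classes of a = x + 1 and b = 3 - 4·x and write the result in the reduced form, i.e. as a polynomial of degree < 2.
First multiply in Q[x] without reducing: a · b = -4·x^2 - x + 3. Now divide by f(x) = x^2 + 4·x + 2, eliminating the leading term at each step:
  leading term -4·x^2: subtract (-4)·f(x) = -4·x^2 - 16·x - 8, leaving 15·x + 11
The degree is now < 2, so this is the remainder. Hence a · b ≡ 15·x + 11 in Q[x]/(f).

Final answer: a · b ≡ 15·x + 11 (mod f(x))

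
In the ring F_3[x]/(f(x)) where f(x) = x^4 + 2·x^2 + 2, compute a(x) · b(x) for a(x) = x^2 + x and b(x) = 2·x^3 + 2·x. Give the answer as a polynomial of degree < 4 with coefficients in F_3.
Multiply as integer polynomials: a · b = 2·x^5 + 2·x^4 + 2·x^3 + 2·x^2. Reducing coefficients mod 3: a · b ≡ 2·x^5 + 2·x^4 + 2·x^3 + 2·x^2. Now divide by f(x) = x^4 + 2·x^2 + 2 in F_3[x], eliminating the leading term at each step:
  leading term 2·x^5: subtract (2·x)·f(x) = 2·x^5 + x^3 + x, leaving 2·x^4 + x^3 + 2·x^2 + 2·x (coefficients mod 3)
  leading term 2·x^4: subtract (2)·f(x) = 2·x^4 + x^2 + 1, leaving x^3 + x^2 + 2·x + 2 (coefficients mod 3)
The degree is now < 4, so this is the remainder. Hence a · b ≡ x^3 + x^2 + 2·x + 2 in F_3[x]/(f).

Final answer: a · b ≡ x^3 + x^2 + 2·x + 2 (mod f(x))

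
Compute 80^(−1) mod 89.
80^(−1) ≡ 79 (mod 89)

Apply the extended Euclidean algorithm to (89, 80), tracking rows (r, s, t) with s·89 + t·80 = r. Each division r_prev = q·r_cur + r_new produces the new row as (previous row) − q·(current row):
  row A: (89, 1, 0)   [1·89 + 0·80 = 89]
  row B: (80, 0, 1)   [0·89 + 1·80 = 80]
  89 = 1·80 + 9   → row C = row A − 1·row B = (9, 1, −1)   [check: 1·89 − 1·80 = 9]
  80 = 8·9 + 8   → row D = row B − 8·row C = (8, −8, 9)   [check: −8·89 + 9·80 = 8]
  9 = 1·8 + 1   → row E = row C − 1·row D = (1, 9, −10)   [check: 9·89 − 10·80 = 1]
  8 = 8·1 + 0   → remainder 0, stop. gcd = 1 (last nonzero row E).
The gcd is 1, so 80 is invertible mod 89. The last nonzero row gives 9·89 − 10·80 = 1, so t = −10. So 80^(−1) ≡ −10 ≡ 79 (mod 89). Verify: 80 · 79 = 6320 ≡ 1 (mod 89). ✓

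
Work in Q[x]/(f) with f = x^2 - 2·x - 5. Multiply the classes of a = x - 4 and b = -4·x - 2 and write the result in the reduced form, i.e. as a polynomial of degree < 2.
First multiply in Q[x] without reducing: a · b = -4·x^2 + 14·x + 8. Now divide by f(x) = x^2 - 2·x - 5, eliminating the leading term at each step:
  leading term -4·x^2: subtract (-4)·f(x) = -4·x^2 + 8·x + 20, leaving 6·x - 12
The degree is now < 2, so this is the remainder. Hence a · b ≡ 6·x - 12 in Q[x]/(f).

Final answer: a · b ≡ 6·x - 12 (mod f(x))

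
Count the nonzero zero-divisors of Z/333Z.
In Z/333Z each nonzero element is either a unit (gcd with 333 is 1) or a zero-divisor (gcd > 1). The number of units is φ(333): factorise 333 = 3^2 · 37, so φ(333) = (3^2 − 3^1) · (37 − 1) = 6 · 36 = 216. The nonzero elements number 333 − 1 = 332. Hence the nonzero zero-divisors number 332 − 216 = 116.

Final answer: Z/333Z has 116 nonzero zero-divisors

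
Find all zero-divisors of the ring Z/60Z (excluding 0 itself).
An element a ∈ Z/60Z (with a ≠ 0) is a zero-divisor iff gcd(a, 60) > 1 (because a is a unit precisely when gcd(a, n) = 1, and in Z/nZ every nonzero, non-unit element is a zero-divisor). Scan a = 1, ..., 59 and keep those with gcd(a, 60) > 1:
  gcd(2, 60) = 2, gcd(3, 60) = 3, gcd(4, 60) = 4, gcd(5, 60) = 5, gcd(6, 60) = 6, gcd(8, 60) = 4, gcd(9, 60) = 3, gcd(10, 60) = 10, gcd(12, 60) = 12, gcd(14, 60) = 2, gcd(15, 60) = 15, gcd(16, 60) = 4, gcd(18, 60) = 6, gcd(20, 60) = 20, gcd(21, 60) = 3, gcd(22, 60) = 2, gcd(24, 60) = 12, gcd(25, 60) = 5, gcd(26, 60) = 2, gcd(27, 60) = 3, gcd(28, 60) = 4, gcd(30, 60) = 30, gcd(32, 60) = 4, gcd(33, 60) = 3, gcd(34, 60) = 2, gcd(35, 60) = 5, gcd(36, 60) = 12, gcd(38, 60) = 2, gcd(39, 60) = 3, gcd(40, 60) = 20, gcd(42, 60) = 6, gcd(44, 60) = 4, gcd(45, 60) = 15, gcd(46, 60) = 2, gcd(48, 60) = 12, gcd(50, 60) = 10, gcd(51, 60) = 3, gcd(52, 60) = 4, gcd(54, 60) = 6, gcd(55, 60) = 5, gcd(56, 60) = 4, gcd(57, 60) = 3, gcd(58, 60) = 2.
All other a ∈ {1, ..., 59} have gcd(a, 60) = 1 and are units. So the nonzero zero-divisors are exactly the 43 values of a appearing in this scan.

Final answer: nonzero zero-divisors of Z/60Z = {2, 3, 4, 5, 6, 8, 9, 10, 12, 14, 15, 16, 18, 20, 21, 22, 24, 25, 26, 27, 28, 30, 32, 33, 34, 35, 36, 38, 39, 40, 42, 44, 45, 46, 48, 50, 51, 52, 54, 55, 56, 57, 58}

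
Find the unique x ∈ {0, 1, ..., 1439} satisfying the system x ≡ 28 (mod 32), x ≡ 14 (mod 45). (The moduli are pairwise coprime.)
x ≡ 284 (mod 1440); the representative in [0, 1440) is 284

The moduli 32, 45 are pairwise coprime, so by the CRT there is a unique solution mod 32·45 = 1440.
Solve by successive substitution. Start with x ≡ 28 (mod 32).
  Combine with x ≡ 14 (mod 45): write x = 28 + 32·t and require 28 + 32·t ≡ 14 (mod 45), i.e. 32·t ≡ 14 − 28 ≡ 31 (mod 45). Since 32^(−1) ≡ 38 (mod 45), t ≡ 38·31 ≡ 8 (mod 45). So x ≡ 28 + 32·8 = 284 (mod 1440).
Unique solution in [0, 1440): x = 284.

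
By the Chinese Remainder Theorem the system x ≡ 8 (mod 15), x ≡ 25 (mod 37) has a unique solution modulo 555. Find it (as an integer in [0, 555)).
x ≡ 173 (mod 555); the representative in [0, 555) is 173

The moduli 15, 37 are pairwise coprime, so by the CRT there is a unique solution mod 15·37 = 555.
Solve by successive substitution. Start with x ≡ 8 (mod 15).
  Combine with x ≡ 25 (mod 37): write x = 8 + 15·t and require 8 + 15·t ≡ 25 (mod 37), i.e. 15·t ≡ 25 − 8 ≡ 17 (mod 37). Since 15^(−1) ≡ 5 (mod 37), t ≡ 5·17 ≡ 11 (mod 37). So x ≡ 8 + 15·11 = 173 (mod 555).
Unique solution in [0, 555): x = 173.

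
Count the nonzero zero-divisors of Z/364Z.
In Z/364Z each nonzero element is either a unit (gcd with 364 is 1) or a zero-divisor (gcd > 1). The number of units is φ(364): factorise 364 = 2^2 · 7 · 13, so φ(364) = (2^2 − 2^1) · (7 − 1) · (13 − 1) = 2 · 6 · 12 = 144. The nonzero elements number 364 − 1 = 363. Hence the nonzero zero-divisors number 363 − 144 = 219.

Final answer: Z/364Z has 219 nonzero zero-divisors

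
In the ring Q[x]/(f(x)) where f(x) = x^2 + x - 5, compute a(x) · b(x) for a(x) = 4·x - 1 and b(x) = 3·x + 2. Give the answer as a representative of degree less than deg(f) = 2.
a · b ≡ 58 - 7·x (mod f(x))

First multiply in Q[x] without reducing: a · b = 12·x^2 + 5·x - 2. Now divide by f(x) = x^2 + x - 5, eliminating the leading term at each step:
  leading term 12·x^2: subtract (12)·f(x) = 12·x^2 + 12·x - 60, leaving 58 - 7·x
The degree is now < 2, so this is the remainder. Hence a · b ≡ 58 - 7·x in Q[x]/(f).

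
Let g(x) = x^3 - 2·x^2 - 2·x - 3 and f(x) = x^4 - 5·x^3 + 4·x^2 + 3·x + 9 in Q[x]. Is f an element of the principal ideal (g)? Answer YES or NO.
In Q[x] the ideal (g) consists of all multiples of g, so f ∈ (g) iff g | f, i.e. iff the remainder of f on division by g is 0. Divide f by g (g is monic, so eliminate the leading term of the running remainder at each step):
  leading term x^4: subtract (x)·g(x) = x^4 - 2·x^3 - 2·x^2 - 3·x, leaving -3·x^3 + 6·x^2 + 6·x + 9
  leading term -3·x^3: subtract (-3)·g(x) = -3·x^3 + 6·x^2 + 6·x + 9, leaving 0
The remainder is 0, so f(x) = g(x) · h(x) with h(x) = x - 3. Hence g | f, i.e. f ∈ (g).

Final answer: YES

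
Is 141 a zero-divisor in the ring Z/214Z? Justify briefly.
gcd(141, 214) = 1, so 141 is a unit in Z/214Z (it has a multiplicative inverse). A unit cannot be a zero-divisor: if 141·b ≡ 0 then multiplying both sides by 141^(−1) gives b ≡ 0. So 141 is not a zero-divisor.

Final answer: NO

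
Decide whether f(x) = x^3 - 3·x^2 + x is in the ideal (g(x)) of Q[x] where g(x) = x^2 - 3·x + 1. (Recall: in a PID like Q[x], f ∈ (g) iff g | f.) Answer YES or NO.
YES

In Q[x] the ideal (g) consists of all multiples of g, so f ∈ (g) iff g | f, i.e. iff the remainder of f on division by g is 0. Divide f by g (g is monic, so eliminate the leading term of the running remainder at each step):
  leading term x^3: subtract (x)·g(x) = x^3 - 3·x^2 + x, leaving 0
The remainder is 0, so f(x) = g(x) · h(x) with h(x) = x. Hence g | f, i.e. f ∈ (g).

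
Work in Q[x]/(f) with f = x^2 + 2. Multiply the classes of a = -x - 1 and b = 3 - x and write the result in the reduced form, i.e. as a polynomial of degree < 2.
First multiply in Q[x] without reducing: a · b = x^2 - 2·x - 3. Now divide by f(x) = x^2 + 2, eliminating the leading term at each step:
  leading term x^2: subtract (1)·f(x) = x^2 + 2, leaving -2·x - 5
The degree is now < 2, so this is the remainder. Hence a · b ≡ -2·x - 5 in Q[x]/(f).

Final answer: a · b ≡ -2·x - 5 (mod f(x))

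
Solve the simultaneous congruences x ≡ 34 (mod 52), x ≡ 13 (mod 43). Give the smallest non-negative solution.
x ≡ 658 (mod 2236); the representative in [0, 2236) is 658

The moduli 52, 43 are pairwise coprime, so by the CRT there is a unique solution mod 52·43 = 2236.
Solve by successive substitution. Start with x ≡ 34 (mod 52).
  Combine with x ≡ 13 (mod 43): write x = 34 + 52·t and require 34 + 52·t ≡ 13 (mod 43), i.e. 52·t ≡ 13 − 34 ≡ 22 (mod 43). Since 52^(−1) ≡ 24 (mod 43) (52 ≡ 9 (mod 43)), t ≡ 24·22 ≡ 12 (mod 43). So x ≡ 34 + 52·12 = 658 (mod 2236).
Unique solution in [0, 2236): x = 658.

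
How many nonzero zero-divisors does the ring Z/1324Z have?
Z/1324Z has 663 nonzero zero-divisors

In Z/1324Z each nonzero element is either a unit (gcd with 1324 is 1) or a zero-divisor (gcd > 1). The number of units is φ(1324): factorise 1324 = 2^2 · 331, so φ(1324) = (2^2 − 2^1) · (331 − 1) = 2 · 330 = 660. The nonzero elements number 1324 − 1 = 1323. Hence the nonzero zero-divisors number 1323 − 660 = 663.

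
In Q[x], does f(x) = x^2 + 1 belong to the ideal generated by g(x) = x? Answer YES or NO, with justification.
In Q[x] the ideal (g) consists of all multiples of g, so f ∈ (g) iff g | f, i.e. iff the remainder of f on division by g is 0. Divide f by g (g is monic, so eliminate the leading term of the running remainder at each step):
  leading term x^2: subtract (x)·g(x) = x^2, leaving 1
The remainder r(x) = 1 ≠ 0 (and deg r < deg g), so g ∤ f, i.e. f ∉ (g).

Final answer: NO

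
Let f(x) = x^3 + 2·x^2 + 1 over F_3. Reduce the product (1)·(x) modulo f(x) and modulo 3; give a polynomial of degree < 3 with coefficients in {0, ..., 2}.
a · b ≡ x (mod f(x))

Multiply as integer polynomials: a · b = x. Reducing coefficients mod 3: a · b ≡ x. This already has degree < 3, so no reduction by f is needed. Hence a · b ≡ x in F_3[x]/(f).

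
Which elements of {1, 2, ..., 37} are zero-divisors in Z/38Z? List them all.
An element a ∈ Z/38Z (with a ≠ 0) is a zero-divisor iff gcd(a, 38) > 1 (because a is a unit precisely when gcd(a, n) = 1, and in Z/nZ every nonzero, non-unit element is a zero-divisor). Scan a = 1, ..., 37 and keep those with gcd(a, 38) > 1:
  gcd(2, 38) = 2, gcd(4, 38) = 2, gcd(6, 38) = 2, gcd(8, 38) = 2, gcd(10, 38) = 2, gcd(12, 38) = 2, gcd(14, 38) = 2, gcd(16, 38) = 2, gcd(18, 38) = 2, gcd(19, 38) = 19, gcd(20, 38) = 2, gcd(22, 38) = 2, gcd(24, 38) = 2, gcd(26, 38) = 2, gcd(28, 38) = 2, gcd(30, 38) = 2, gcd(32, 38) = 2, gcd(34, 38) = 2, gcd(36, 38) = 2.
All other a ∈ {1, ..., 37} have gcd(a, 38) = 1 and are units. So the nonzero zero-divisors are exactly the 19 values of a appearing in this scan.

Final answer: nonzero zero-divisors of Z/38Z = {2, 4, 6, 8, 10, 12, 14, 16, 18, 19, 20, 22, 24, 26, 28, 30, 32, 34, 36}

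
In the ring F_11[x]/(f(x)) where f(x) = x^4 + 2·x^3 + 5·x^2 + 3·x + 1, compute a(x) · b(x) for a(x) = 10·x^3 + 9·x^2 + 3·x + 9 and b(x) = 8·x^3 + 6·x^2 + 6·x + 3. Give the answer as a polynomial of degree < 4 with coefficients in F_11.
Multiply as integer polynomials: a · b = 80·x^6 + 132·x^5 + 138·x^4 + 174·x^3 + 99·x^2 + 63·x + 27. Reducing coefficients mod 11: a · b ≡ 3·x^6 + 6·x^4 + 9·x^3 + 8·x + 5. Now divide by f(x) = x^4 + 2·x^3 + 5·x^2 + 3·x + 1 in F_11[x], eliminating the leading term at each step:
  leading term 3·x^6: subtract (3·x^2)·f(x) = 3·x^6 + 6·x^5 + 4·x^4 + 9·x^3 + 3·x^2, leaving 5·x^5 + 2·x^4 + 8·x^2 + 8·x + 5 (coefficients mod 11)
  leading term 5·x^5: subtract (5·x)·f(x) = 5·x^5 + 10·x^4 + 3·x^3 + 4·x^2 + 5·x, leaving 3·x^4 + 8·x^3 + 4·x^2 + 3·x + 5 (coefficients mod 11)
  leading term 3·x^4: subtract (3)·f(x) = 3·x^4 + 6·x^3 + 4·x^2 + 9·x + 3, leaving 2·x^3 + 5·x + 2 (coefficients mod 11)
The degree is now < 4, so this is the remainder. Hence a · b ≡ 2·x^3 + 5·x + 2 in F_11[x]/(f).

Final answer: a · b ≡ 2·x^3 + 5·x + 2 (mod f(x))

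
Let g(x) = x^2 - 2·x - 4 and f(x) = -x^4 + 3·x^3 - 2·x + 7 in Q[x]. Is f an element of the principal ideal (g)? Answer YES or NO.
In Q[x] the ideal (g) consists of all multiples of g, so f ∈ (g) iff g | f, i.e. iff the remainder of f on division by g is 0. Divide f by g (g is monic, so eliminate the leading term of the running remainder at each step):
  leading term -x^4: subtract (-x^2)·g(x) = -x^4 + 2·x^3 + 4·x^2, leaving x^3 - 4·x^2 - 2·x + 7
  leading term x^3: subtract (x)·g(x) = x^3 - 2·x^2 - 4·x, leaving -2·x^2 + 2·x + 7
  leading term -2·x^2: subtract (-2)·g(x) = -2·x^2 + 4·x + 8, leaving -2·x - 1
The remainder r(x) = -2·x - 1 ≠ 0 (and deg r < deg g), so g ∤ f, i.e. f ∉ (g).

Final answer: NO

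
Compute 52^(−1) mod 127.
Apply the extended Euclidean algorithm to (127, 52), tracking rows (r, s, t) with s·127 + t·52 = r. Each division r_prev = q·r_cur + r_new produces the new row as (previous row) − q·(current row):
  row A: (127, 1, 0)   [1·127 + 0·52 = 127]
  row B: (52, 0, 1)   [0·127 + 1·52 = 52]
  127 = 2·52 + 23   → row C = row A − 2·row B = (23, 1, −2)   [check: 1·127 − 2·52 = 23]
  52 = 2·23 + 6   → row D = row B − 2·row C = (6, −2, 5)   [check: −2·127 + 5·52 = 6]
  23 = 3·6 + 5   → row E = row C − 3·row D = (5, 7, −17)   [check: 7·127 − 17·52 = 5]
  6 = 1·5 + 1   → row F = row D − 1·row E = (1, −9, 22)   [check: −9·127 + 22·52 = 1]
  5 = 5·1 + 0   → remainder 0, stop. gcd = 1 (last nonzero row F).
The gcd is 1, so 52 is invertible mod 127. The last nonzero row gives −9·127 + 22·52 = 1, so t = 22. So 52^(−1) ≡ 22 (mod 127). Verify: 52 · 22 = 1144 ≡ 1 (mod 127). ✓

Final answer: 52^(−1) ≡ 22 (mod 127)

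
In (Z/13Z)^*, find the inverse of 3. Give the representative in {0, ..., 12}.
3^(−1) ≡ 9 (mod 13)

Apply the extended Euclidean algorithm to (13, 3), tracking rows (r, s, t) with s·13 + t·3 = r. Each division r_prev = q·r_cur + r_new produces the new row as (previous row) − q·(current row):
  row A: (13, 1, 0)   [1·13 + 0·3 = 13]
  row B: (3, 0, 1)   [0·13 + 1·3 = 3]
  13 = 4·3 + 1   → row C = row A − 4·row B = (1, 1, −4)   [check: 1·13 − 4·3 = 1]
  3 = 3·1 + 0   → remainder 0, stop. gcd = 1 (last nonzero row C).
The gcd is 1, so 3 is invertible mod 13. The last nonzero row gives 1·13 − 4·3 = 1, so t = −4. So 3^(−1) ≡ −4 ≡ 9 (mod 13). Verify: 3 · 9 = 27 ≡ 1 (mod 13). ✓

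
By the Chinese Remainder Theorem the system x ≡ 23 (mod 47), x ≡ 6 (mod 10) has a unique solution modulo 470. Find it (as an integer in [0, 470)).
x ≡ 446 (mod 470); the representative in [0, 470) is 446

The moduli 47, 10 are pairwise coprime, so by the CRT there is a unique solution mod 47·10 = 470.
Solve by successive substitution. Start with x ≡ 23 (mod 47).
  Combine with x ≡ 6 (mod 10): write x = 23 + 47·t and require 23 + 47·t ≡ 6 (mod 10), i.e. 47·t ≡ 6 − 23 ≡ 3 (mod 10). Since 47^(−1) ≡ 3 (mod 10) (47 ≡ 7 (mod 10)), t ≡ 3·3 ≡ 9 (mod 10). So x ≡ 23 + 47·9 = 446 (mod 470).
Unique solution in [0, 470): x = 446.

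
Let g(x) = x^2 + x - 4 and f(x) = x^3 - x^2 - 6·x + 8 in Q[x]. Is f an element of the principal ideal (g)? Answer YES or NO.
YES

In Q[x] the ideal (g) consists of all multiples of g, so f ∈ (g) iff g | f, i.e. iff the remainder of f on division by g is 0. Divide f by g (g is monic, so eliminate the leading term of the running remainder at each step):
  leading term x^3: subtract (x)·g(x) = x^3 + x^2 - 4·x, leaving -2·x^2 - 2·x + 8
  leading term -2·x^2: subtract (-2)·g(x) = -2·x^2 - 2·x + 8, leaving 0
The remainder is 0, so f(x) = g(x) · h(x) with h(x) = x - 2. Hence g | f, i.e. f ∈ (g).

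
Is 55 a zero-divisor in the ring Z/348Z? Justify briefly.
gcd(55, 348) = 1, so 55 is a unit in Z/348Z (it has a multiplicative inverse). A unit cannot be a zero-divisor: if 55·b ≡ 0 then multiplying both sides by 55^(−1) gives b ≡ 0. So 55 is not a zero-divisor.

Final answer: NO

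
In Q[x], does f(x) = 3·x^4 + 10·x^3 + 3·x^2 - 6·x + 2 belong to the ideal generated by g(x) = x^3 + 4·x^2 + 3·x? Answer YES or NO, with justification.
In Q[x] the ideal (g) consists of all multiples of g, so f ∈ (g) iff g | f, i.e. iff the remainder of f on division by g is 0. Divide f by g (g is monic, so eliminate the leading term of the running remainder at each step):
  leading term 3·x^4: subtract (3·x)·g(x) = 3·x^4 + 12·x^3 + 9·x^2, leaving -2·x^3 - 6·x^2 - 6·x + 2
  leading term -2·x^3: subtract (-2)·g(x) = -2·x^3 - 8·x^2 - 6·x, leaving 2·x^2 + 2
The remainder r(x) = 2·x^2 + 2 ≠ 0 (and deg r < deg g), so g ∤ f, i.e. f ∉ (g).

Final answer: NO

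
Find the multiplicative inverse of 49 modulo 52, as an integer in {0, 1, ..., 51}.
49^(−1) ≡ 17 (mod 52)

Apply the extended Euclidean algorithm to (52, 49), tracking rows (r, s, t) with s·52 + t·49 = r. Each division r_prev = q·r_cur + r_new produces the new row as (previous row) − q·(current row):
  row A: (52, 1, 0)   [1·52 + 0·49 = 52]
  row B: (49, 0, 1)   [0·52 + 1·49 = 49]
  52 = 1·49 + 3   → row C = row A − 1·row B = (3, 1, −1)   [check: 1·52 − 1·49 = 3]
  49 = 16·3 + 1   → row D = row B − 16·row C = (1, −16, 17)   [check: −16·52 + 17·49 = 1]
  3 = 3·1 + 0   → remainder 0, stop. gcd = 1 (last nonzero row D).
The gcd is 1, so 49 is invertible mod 52. The last nonzero row gives −16·52 + 17·49 = 1, so t = 17. So 49^(−1) ≡ 17 (mod 52). Verify: 49 · 17 = 833 ≡ 1 (mod 52). ✓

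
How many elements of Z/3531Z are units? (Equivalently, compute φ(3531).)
An element a ∈ Z/3531Z is a unit iff gcd(a, 3531) = 1, so the number of units is φ(3531). φ is multiplicative, with φ(p^e) = p^e − p^(e−1). Factorise 3531 = 3 · 11 · 107. Then
  φ(3531) = (3 − 1) · (11 − 1) · (107 − 1) = 2 · 10 · 106 = 2120.

Final answer: Z/3531Z has φ(3531) = 2120 units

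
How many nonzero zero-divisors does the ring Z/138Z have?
In Z/138Z each nonzero element is either a unit (gcd with 138 is 1) or a zero-divisor (gcd > 1). The number of units is φ(138): factorise 138 = 2 · 3 · 23, so φ(138) = (2 − 1) · (3 − 1) · (23 − 1) = 1 · 2 · 22 = 44. The nonzero elements number 138 − 1 = 137. Hence the nonzero zero-divisors number 137 − 44 = 93.

Final answer: Z/138Z has 93 nonzero zero-divisors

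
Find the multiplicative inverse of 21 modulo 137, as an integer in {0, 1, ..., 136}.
21^(−1) ≡ 124 (mod 137)

Apply the extended Euclidean algorithm to (137, 21), tracking rows (r, s, t) with s·137 + t·21 = r. Each division r_prev = q·r_cur + r_new produces the new row as (previous row) − q·(current row):
  row A: (137, 1, 0)   [1·137 + 0·21 = 137]
  row B: (21, 0, 1)   [0·137 + 1·21 = 21]
  137 = 6·21 + 11   → row C = row A − 6·row B = (11, 1, −6)   [check: 1·137 − 6·21 = 11]
  21 = 1·11 + 10   → row D = row B − 1·row C = (10, −1, 7)   [check: −1·137 + 7·21 = 10]
  11 = 1·10 + 1   → row E = row C − 1·row D = (1, 2, −13)   [check: 2·137 − 13·21 = 1]
  10 = 10·1 + 0   → remainder 0, stop. gcd = 1 (last nonzero row E).
The gcd is 1, so 21 is invertible mod 137. The last nonzero row gives 2·137 − 13·21 = 1, so t = −13. So 21^(−1) ≡ −13 ≡ 124 (mod 137). Verify: 21 · 124 = 2604 ≡ 1 (mod 137). ✓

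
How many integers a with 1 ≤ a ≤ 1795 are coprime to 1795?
The number of a ∈ {1, ..., 1795} with gcd(a, 1795) = 1 is by definition Euler's totient φ(1795). φ is multiplicative, with φ(p^e) = p^e − p^(e−1). Factorise 1795 = 5 · 359. Then
  φ(1795) = (5 − 1) · (359 − 1) = 4 · 358 = 1432.
So there are 1432 such integers.

Final answer: 1432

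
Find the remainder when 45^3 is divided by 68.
Use repeated squaring. Binary(3) = 11. Walk through the bits of the exponent 3 left-to-right: at each bit after the leading one, square the running value, then multiply by 45 if the bit is 1 (always reducing mod 68):
  bit 1 = 1 (leading): start with 45.
  bit 2 = 1: square 45^2 = 2025 ≡ 53; bit is 1, so multiply 53·45 = 2385 ≡ 5 (mod 68).
Final value: 45^3 ≡ 5 (mod 68).

Final answer: 5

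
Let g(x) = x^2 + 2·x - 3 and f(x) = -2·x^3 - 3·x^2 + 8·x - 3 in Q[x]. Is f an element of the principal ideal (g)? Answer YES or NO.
YES

In Q[x] the ideal (g) consists of all multiples of g, so f ∈ (g) iff g | f, i.e. iff the remainder of f on division by g is 0. Divide f by g (g is monic, so eliminate the leading term of the running remainder at each step):
  leading term -2·x^3: subtract (-2·x)·g(x) = -2·x^3 - 4·x^2 + 6·x, leaving x^2 + 2·x - 3
  leading term x^2: subtract (1)·g(x) = x^2 + 2·x - 3, leaving 0
The remainder is 0, so f(x) = g(x) · h(x) with h(x) = 1 - 2·x. Hence g | f, i.e. f ∈ (g).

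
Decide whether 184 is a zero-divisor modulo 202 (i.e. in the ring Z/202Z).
gcd(184, 202) = 2 > 1, so 184 is not a unit in Z/202Z. In Z/nZ every nonzero non-unit is a zero-divisor: explicitly, take b = 202/gcd = 101 ≠ 0 (mod 202); then 184·101 = 18584 = 92·202, i.e. 184·101 ≡ 0 (mod 202). So 184 is a zero-divisor.

Final answer: YES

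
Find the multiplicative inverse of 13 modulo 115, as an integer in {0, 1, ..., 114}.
Apply the extended Euclidean algorithm to (115, 13), tracking rows (r, s, t) with s·115 + t·13 = r. Each division r_prev = q·r_cur + r_new produces the new row as (previous row) − q·(current row):
  row A: (115, 1, 0)   [1·115 + 0·13 = 115]
  row B: (13, 0, 1)   [0·115 + 1·13 = 13]
  115 = 8·13 + 11   → row C = row A − 8·row B = (11, 1, −8)   [check: 1·115 − 8·13 = 11]
  13 = 1·11 + 2   → row D = row B − 1·row C = (2, −1, 9)   [check: −1·115 + 9·13 = 2]
  11 = 5·2 + 1   → row E = row C − 5·row D = (1, 6, −53)   [check: 6·115 − 53·13 = 1]
  2 = 2·1 + 0   → remainder 0, stop. gcd = 1 (last nonzero row E).
The gcd is 1, so 13 is invertible mod 115. The last nonzero row gives 6·115 − 53·13 = 1, so t = −53. So 13^(−1) ≡ −53 ≡ 62 (mod 115). Verify: 13 · 62 = 806 ≡ 1 (mod 115). ✓

Final answer: 13^(−1) ≡ 62 (mod 115)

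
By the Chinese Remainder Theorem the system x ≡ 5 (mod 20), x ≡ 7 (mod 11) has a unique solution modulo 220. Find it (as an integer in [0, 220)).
The moduli 20, 11 are pairwise coprime, so by the CRT there is a unique solution mod 20·11 = 220.
Solve by successive substitution. Start with x ≡ 5 (mod 20).
  Combine with x ≡ 7 (mod 11): write x = 5 + 20·t and require 5 + 20·t ≡ 7 (mod 11), i.e. 20·t ≡ 7 − 5 ≡ 2 (mod 11). Since 20^(−1) ≡ 5 (mod 11) (20 ≡ 9 (mod 11)), t ≡ 5·2 ≡ 10 (mod 11). So x ≡ 5 + 20·10 = 205 (mod 220).
Unique solution in [0, 220): x = 205.

Final answer: x ≡ 205 (mod 220); the representative in [0, 220) is 205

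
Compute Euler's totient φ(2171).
φ(2171) = 1992

φ is multiplicative, with φ(p^e) = p^e − p^(e−1). Factorise 2171 = 13 · 167. Then
  φ(2171) = (13 − 1) · (167 − 1) = 12 · 166 = 1992.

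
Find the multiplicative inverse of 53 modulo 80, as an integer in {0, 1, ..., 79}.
53^(−1) ≡ 77 (mod 80)

Apply the extended Euclidean algorithm to (80, 53), tracking rows (r, s, t) with s·80 + t·53 = r. Each division r_prev = q·r_cur + r_new produces the new row as (previous row) − q·(current row):
  row A: (80, 1, 0)   [1·80 + 0·53 = 80]
  row B: (53, 0, 1)   [0·80 + 1·53 = 53]
  80 = 1·53 + 27   → row C = row A − 1·row B = (27, 1, −1)   [check: 1·80 − 1·53 = 27]
  53 = 1·27 + 26   → row D = row B − 1·row C = (26, −1, 2)   [check: −1·80 + 2·53 = 26]
  27 = 1·26 + 1   → row E = row C − 1·row D = (1, 2, −3)   [check: 2·80 − 3·53 = 1]
  26 = 26·1 + 0   → remainder 0, stop. gcd = 1 (last nonzero row E).
The gcd is 1, so 53 is invertible mod 80. The last nonzero row gives 2·80 − 3·53 = 1, so t = −3. So 53^(−1) ≡ −3 ≡ 77 (mod 80). Verify: 53 · 77 = 4081 ≡ 1 (mod 80). ✓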